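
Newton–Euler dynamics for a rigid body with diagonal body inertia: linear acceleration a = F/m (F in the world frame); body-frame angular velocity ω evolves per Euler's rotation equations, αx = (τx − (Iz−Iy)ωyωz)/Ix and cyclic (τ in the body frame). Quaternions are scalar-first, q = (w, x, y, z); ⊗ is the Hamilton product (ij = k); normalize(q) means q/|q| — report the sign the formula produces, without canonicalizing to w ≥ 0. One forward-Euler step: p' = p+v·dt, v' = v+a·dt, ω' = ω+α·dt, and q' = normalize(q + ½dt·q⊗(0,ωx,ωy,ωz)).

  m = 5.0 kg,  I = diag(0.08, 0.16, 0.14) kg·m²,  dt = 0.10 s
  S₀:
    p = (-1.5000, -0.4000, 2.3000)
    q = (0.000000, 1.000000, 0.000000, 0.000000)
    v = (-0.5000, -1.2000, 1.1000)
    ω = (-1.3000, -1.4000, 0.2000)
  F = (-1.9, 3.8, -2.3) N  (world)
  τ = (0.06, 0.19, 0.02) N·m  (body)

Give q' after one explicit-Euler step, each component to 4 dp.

q⊗(0,ω) = (1.3000000, 0.0000000, -0.2000000, -1.4000000)
q' = normalize(q + ½dt·q⊗(0,ω)) = (0.0647, 0.9954, -0.0100, -0.0697)

q' = (0.0647, 0.9954, -0.0100, -0.0697)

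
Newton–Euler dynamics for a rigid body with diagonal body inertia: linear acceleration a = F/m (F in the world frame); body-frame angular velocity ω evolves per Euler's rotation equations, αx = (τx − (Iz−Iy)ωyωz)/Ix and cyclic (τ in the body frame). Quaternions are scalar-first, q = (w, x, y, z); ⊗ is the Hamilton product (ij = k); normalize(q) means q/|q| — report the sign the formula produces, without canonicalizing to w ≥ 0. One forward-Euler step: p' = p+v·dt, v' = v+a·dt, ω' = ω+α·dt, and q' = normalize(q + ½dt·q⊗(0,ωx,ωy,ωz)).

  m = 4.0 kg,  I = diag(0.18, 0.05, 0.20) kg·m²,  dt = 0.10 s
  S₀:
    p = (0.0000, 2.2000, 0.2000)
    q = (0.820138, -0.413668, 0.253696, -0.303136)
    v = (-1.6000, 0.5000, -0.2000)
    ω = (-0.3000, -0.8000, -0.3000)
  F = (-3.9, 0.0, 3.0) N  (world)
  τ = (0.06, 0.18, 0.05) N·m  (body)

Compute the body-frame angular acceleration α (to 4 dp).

α = (0.1333, 3.6360, 0.4060)

precession coupling ω×(Iω) = (0.0360, -0.0018, -0.0312)
angular accel α = (0.1333, 3.6360, 0.4060)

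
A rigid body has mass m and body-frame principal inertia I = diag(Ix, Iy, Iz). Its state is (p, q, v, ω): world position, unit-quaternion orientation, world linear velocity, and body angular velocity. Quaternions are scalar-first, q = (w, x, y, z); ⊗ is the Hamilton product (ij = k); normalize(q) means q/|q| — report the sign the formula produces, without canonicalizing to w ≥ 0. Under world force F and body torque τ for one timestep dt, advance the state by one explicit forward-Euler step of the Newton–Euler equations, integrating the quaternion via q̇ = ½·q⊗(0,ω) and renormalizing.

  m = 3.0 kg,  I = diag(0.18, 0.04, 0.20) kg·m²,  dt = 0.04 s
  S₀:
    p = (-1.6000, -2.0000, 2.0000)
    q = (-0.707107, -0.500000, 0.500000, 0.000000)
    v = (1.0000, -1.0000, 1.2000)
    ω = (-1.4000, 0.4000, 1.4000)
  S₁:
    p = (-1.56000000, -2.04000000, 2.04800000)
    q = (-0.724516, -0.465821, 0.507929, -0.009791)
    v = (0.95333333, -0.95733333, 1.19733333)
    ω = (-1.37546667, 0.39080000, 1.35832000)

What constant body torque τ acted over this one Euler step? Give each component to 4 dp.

τ = (0.2000, 0.0300, -0.1300)

Δω = ω₁−ω₀ = (0.02453333, -0.00920000, -0.04168000)
gyro term ω₀×Iω₀ = (0.0896, 0.0392, 0.0784)
applied torque τ = (0.2000, 0.0300, -0.1300)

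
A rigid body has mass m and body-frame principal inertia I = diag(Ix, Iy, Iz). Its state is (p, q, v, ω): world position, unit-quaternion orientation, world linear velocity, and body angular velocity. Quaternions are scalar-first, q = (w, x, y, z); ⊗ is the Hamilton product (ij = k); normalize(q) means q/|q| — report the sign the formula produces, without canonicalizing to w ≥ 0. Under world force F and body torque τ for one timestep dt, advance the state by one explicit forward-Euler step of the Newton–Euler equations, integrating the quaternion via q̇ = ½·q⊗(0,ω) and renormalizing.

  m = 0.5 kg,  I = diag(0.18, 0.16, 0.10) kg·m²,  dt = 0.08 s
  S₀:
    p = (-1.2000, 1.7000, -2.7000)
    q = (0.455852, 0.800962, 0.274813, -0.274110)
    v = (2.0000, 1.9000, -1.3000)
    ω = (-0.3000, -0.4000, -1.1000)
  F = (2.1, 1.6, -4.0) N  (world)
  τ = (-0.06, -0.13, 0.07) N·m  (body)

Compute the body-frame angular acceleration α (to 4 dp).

α = (-0.1867, -0.9775, 0.7240)

precession coupling ω×(Iω) = (-0.0264, 0.0264, -0.0024)
α = I⁻¹(τ − ω×Iω) = (-0.1867, -0.9775, 0.7240)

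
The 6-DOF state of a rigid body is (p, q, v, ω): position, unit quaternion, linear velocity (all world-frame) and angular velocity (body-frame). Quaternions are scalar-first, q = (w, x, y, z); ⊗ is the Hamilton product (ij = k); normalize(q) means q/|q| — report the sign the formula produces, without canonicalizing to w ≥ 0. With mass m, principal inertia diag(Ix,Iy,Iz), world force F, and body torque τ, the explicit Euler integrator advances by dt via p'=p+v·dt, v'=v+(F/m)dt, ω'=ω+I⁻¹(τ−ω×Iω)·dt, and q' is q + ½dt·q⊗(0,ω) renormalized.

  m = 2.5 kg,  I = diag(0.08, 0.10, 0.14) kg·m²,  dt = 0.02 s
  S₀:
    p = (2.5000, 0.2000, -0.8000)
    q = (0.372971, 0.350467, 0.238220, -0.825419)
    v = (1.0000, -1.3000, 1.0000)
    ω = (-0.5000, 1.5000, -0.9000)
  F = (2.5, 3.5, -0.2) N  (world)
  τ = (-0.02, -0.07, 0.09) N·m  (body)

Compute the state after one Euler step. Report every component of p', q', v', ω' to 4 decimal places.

p' = (2.5200, 0.1740, -0.7800)
q' = (0.3637, 0.3588, 0.2511, -0.8222)
v' = (1.0200, -1.2720, 0.9984)
ω' = (-0.4915, 1.4914, -0.8850)

a = F/m = (1.0000, 1.4000, -0.0800)
new position p' = (2.5200, 0.1740, -0.7800)
v + (F/m)dt = (1.0200, -1.2720, 0.9984)
angular accel α = (0.4250, -0.4300, 0.7500)
ω' = ω + α·dt = (-0.4915, 1.4914, -0.8850)
2q̇ = q⊗(0,ω) = (-0.9249736, 0.8372450, 1.2875863, 0.3091366)
q' = normalize(q + ½dt·q⊗(0,ω)) = (0.3637, 0.3588, 0.2511, -0.8222)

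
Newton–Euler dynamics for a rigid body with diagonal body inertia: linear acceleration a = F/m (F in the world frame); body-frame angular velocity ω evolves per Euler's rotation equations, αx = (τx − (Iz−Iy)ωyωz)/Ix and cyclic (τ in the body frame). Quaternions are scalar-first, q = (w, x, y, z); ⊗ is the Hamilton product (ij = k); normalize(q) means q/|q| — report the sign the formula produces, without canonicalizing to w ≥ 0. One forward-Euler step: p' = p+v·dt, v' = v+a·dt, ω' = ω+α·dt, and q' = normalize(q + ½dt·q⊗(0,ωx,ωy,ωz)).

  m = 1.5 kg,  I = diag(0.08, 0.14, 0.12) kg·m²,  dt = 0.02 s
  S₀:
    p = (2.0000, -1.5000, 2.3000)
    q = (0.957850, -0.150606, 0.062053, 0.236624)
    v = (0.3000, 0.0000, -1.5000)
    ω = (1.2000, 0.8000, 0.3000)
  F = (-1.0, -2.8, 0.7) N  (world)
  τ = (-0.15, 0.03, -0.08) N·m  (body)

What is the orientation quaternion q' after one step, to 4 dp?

q⊗(0,ω) = (0.0600976, 0.9787367, 1.0954106, 0.0924066)
q + ½dt·q⊗(0,ω), renormalized = (0.9583, -0.1408, 0.0730, 0.2375)

q' = (0.9583, -0.1408, 0.0730, 0.2375)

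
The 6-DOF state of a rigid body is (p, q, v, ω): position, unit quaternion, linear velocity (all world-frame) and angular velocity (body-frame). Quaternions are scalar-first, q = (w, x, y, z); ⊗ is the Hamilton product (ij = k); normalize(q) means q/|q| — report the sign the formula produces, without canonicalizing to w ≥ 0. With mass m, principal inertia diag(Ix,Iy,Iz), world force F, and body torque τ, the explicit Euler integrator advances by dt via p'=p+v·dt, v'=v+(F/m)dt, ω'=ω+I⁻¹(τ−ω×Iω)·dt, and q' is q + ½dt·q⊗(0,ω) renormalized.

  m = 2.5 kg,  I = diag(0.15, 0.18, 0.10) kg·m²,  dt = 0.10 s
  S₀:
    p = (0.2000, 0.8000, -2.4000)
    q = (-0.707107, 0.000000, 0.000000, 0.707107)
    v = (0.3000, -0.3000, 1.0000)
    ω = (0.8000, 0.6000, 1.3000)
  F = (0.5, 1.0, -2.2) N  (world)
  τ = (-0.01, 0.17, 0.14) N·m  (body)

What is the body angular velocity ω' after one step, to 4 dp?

ω' = (0.8349, 0.6656, 1.4256)

α = I⁻¹(τ − ω×Iω) = (0.3493, 0.6556, 1.2560)
ω' = ω + α·dt = (0.8349, 0.6656, 1.4256)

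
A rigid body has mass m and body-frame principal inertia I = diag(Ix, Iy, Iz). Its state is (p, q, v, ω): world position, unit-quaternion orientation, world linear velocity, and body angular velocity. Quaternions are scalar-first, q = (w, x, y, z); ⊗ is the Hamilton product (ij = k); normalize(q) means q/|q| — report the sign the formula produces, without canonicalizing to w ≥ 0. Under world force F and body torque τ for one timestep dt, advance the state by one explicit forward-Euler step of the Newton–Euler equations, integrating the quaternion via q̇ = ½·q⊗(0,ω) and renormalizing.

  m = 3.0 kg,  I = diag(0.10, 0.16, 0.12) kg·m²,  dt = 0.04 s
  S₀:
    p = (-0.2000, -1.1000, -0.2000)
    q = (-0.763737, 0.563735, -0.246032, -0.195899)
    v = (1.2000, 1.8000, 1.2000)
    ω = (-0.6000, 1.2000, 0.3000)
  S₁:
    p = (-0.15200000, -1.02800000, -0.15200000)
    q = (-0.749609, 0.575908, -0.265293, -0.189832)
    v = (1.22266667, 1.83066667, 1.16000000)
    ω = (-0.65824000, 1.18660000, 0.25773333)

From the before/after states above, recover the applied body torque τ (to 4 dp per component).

Δω = ω₁−ω₀ = (-0.05824000, -0.01340000, -0.04226667)
precession coupling = (-0.0144, 0.0036, -0.0432)
τ = I·(Δω/dt) + ω₀×(Iω₀) = (-0.1600, -0.0500, -0.1700)

τ = (-0.1600, -0.0500, -0.1700)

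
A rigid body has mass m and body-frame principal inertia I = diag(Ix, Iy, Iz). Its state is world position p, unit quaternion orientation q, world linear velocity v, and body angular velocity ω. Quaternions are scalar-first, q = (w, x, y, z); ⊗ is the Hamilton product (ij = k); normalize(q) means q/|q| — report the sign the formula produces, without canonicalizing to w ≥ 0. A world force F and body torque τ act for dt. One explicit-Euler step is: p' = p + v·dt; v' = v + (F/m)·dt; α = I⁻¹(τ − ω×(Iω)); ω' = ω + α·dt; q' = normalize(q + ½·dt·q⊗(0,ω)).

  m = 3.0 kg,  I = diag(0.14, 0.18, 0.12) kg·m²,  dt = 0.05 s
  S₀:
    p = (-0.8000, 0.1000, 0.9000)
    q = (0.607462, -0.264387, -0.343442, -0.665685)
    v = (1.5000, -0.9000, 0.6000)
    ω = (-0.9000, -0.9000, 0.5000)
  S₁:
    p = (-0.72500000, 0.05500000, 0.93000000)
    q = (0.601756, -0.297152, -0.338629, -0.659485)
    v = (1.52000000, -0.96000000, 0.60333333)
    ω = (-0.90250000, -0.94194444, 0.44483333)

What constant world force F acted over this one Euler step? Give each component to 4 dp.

Δv = v₁−v₀ = (0.02000000, -0.06000000, 0.00333333)
F = m·Δv/dt = (1.2000, -3.6000, 0.2000)

F = (1.2000, -3.6000, 0.2000)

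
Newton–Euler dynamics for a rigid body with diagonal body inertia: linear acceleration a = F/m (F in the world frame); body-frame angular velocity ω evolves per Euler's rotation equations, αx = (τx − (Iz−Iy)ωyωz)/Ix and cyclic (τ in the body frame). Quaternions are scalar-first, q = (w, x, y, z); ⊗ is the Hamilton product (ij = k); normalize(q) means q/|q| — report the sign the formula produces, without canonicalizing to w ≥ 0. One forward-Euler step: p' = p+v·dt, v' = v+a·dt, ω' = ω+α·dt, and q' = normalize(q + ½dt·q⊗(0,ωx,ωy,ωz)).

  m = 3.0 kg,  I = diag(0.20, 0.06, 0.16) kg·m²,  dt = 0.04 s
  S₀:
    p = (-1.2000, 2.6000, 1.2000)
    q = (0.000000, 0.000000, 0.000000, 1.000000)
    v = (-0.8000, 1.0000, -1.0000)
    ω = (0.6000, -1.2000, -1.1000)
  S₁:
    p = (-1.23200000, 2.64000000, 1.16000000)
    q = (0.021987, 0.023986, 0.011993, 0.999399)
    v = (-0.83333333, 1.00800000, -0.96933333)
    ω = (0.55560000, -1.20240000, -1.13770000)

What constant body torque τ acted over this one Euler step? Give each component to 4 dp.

Δω = ω₁−ω₀ = (-0.04440000, -0.00240000, -0.03770000)
ω₀×(Iω₀) = (0.1320, -0.0264, 0.1008)
I·α + gyro = (-0.0900, -0.0300, -0.0500)

τ = (-0.0900, -0.0300, -0.0500)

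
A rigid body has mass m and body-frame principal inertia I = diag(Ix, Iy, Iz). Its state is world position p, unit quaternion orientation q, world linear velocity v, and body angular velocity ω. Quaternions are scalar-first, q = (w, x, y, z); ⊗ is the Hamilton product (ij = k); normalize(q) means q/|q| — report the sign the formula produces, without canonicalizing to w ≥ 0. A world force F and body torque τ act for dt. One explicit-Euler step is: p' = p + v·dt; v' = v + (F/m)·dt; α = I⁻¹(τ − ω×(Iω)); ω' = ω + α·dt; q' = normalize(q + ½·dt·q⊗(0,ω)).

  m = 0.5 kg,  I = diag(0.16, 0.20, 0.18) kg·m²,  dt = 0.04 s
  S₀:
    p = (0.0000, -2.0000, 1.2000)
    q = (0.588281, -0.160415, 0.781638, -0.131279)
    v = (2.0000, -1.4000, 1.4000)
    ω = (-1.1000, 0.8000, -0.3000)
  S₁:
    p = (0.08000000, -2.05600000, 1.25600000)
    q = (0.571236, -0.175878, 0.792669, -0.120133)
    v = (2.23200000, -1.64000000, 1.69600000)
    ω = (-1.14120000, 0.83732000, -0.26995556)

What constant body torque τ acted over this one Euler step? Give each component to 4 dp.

Δω = ω₁−ω₀ = (-0.04120000, 0.03732000, 0.03004444)
precession coupling = (0.0048, -0.0066, -0.0352)
applied torque τ = (-0.1600, 0.1800, 0.1000)

τ = (-0.1600, 0.1800, 0.1000)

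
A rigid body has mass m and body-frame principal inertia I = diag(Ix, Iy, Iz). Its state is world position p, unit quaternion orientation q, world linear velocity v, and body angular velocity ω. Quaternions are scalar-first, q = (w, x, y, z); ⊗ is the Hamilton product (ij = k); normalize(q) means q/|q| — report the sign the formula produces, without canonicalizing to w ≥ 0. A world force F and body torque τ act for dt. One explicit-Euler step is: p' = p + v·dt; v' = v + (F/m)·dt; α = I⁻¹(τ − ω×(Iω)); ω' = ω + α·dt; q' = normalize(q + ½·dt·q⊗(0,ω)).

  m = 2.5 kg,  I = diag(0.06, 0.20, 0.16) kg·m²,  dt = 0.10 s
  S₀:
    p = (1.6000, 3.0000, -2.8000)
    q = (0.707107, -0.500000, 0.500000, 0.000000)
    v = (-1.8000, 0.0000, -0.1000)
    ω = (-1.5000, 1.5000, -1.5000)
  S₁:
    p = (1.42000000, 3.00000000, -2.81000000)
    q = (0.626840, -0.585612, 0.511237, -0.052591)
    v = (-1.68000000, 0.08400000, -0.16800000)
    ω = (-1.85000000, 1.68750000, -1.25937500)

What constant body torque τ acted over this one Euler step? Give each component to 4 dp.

τ = (-0.1200, 0.1500, 0.0700)

Δω = ω₁−ω₀ = (-0.35000000, 0.18750000, 0.24062500)
gyro term ω₀×Iω₀ = (0.0900, -0.2250, -0.3150)
applied torque τ = (-0.1200, 0.1500, 0.0700)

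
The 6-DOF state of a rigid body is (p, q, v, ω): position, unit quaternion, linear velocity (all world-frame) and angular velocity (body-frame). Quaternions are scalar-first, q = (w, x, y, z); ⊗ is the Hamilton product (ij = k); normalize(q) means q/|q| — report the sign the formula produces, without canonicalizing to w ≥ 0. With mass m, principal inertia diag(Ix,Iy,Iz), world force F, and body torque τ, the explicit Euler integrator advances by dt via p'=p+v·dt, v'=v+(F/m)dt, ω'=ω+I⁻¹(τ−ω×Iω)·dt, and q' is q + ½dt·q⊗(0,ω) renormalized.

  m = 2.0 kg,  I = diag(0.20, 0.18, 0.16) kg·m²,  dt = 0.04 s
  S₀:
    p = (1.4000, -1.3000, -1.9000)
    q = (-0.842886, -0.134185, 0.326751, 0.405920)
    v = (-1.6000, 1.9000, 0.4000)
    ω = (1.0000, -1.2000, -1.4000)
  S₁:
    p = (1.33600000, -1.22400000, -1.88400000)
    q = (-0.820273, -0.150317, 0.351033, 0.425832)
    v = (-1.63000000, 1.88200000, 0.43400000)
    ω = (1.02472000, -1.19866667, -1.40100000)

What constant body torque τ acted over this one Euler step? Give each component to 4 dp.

τ = (0.0900, -0.0500, 0.0200)

ω₁ − ω₀ = (0.02472000, 0.00133333, -0.00100000)
applied torque τ = (0.0900, -0.0500, 0.0200)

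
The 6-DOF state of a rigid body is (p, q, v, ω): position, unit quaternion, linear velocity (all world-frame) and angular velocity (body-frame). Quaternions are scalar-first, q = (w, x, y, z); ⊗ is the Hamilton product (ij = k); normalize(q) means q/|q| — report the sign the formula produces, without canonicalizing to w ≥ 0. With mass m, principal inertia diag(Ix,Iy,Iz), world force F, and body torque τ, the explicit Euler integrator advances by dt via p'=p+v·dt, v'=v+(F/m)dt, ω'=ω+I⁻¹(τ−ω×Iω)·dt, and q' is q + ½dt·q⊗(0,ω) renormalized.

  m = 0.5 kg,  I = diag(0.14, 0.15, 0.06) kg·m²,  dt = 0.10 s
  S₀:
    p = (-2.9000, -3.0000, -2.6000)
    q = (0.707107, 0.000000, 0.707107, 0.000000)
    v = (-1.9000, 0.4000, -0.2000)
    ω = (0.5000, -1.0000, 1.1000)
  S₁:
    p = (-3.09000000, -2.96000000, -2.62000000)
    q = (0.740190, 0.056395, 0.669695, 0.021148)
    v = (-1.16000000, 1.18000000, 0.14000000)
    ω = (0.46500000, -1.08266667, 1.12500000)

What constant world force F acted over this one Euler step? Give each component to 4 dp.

v₁ − v₀ = (0.74000000, 0.78000000, 0.34000000)
applied force F = (3.7000, 3.9000, 1.7000)

F = (3.7000, 3.9000, 1.7000)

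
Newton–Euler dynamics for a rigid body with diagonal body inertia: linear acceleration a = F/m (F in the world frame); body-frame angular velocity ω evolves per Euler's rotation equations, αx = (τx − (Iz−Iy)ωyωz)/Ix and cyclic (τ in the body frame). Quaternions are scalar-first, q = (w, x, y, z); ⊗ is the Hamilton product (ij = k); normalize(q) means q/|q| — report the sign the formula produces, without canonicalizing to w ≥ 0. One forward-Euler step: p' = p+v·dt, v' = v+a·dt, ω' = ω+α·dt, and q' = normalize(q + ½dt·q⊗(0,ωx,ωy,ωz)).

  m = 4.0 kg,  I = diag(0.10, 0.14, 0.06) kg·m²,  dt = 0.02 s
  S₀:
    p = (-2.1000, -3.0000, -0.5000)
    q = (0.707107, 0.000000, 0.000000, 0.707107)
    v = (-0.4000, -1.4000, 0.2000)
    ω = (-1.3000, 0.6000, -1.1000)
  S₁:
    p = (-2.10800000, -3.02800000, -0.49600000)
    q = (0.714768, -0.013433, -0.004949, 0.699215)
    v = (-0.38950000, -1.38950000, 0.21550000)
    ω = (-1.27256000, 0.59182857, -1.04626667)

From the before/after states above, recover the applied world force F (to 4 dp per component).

v₁ − v₀ = (0.01050000, 0.01050000, 0.01550000)
m·(v₁−v₀)/dt = (2.1000, 2.1000, 3.1000)

F = (2.1000, 2.1000, 3.1000)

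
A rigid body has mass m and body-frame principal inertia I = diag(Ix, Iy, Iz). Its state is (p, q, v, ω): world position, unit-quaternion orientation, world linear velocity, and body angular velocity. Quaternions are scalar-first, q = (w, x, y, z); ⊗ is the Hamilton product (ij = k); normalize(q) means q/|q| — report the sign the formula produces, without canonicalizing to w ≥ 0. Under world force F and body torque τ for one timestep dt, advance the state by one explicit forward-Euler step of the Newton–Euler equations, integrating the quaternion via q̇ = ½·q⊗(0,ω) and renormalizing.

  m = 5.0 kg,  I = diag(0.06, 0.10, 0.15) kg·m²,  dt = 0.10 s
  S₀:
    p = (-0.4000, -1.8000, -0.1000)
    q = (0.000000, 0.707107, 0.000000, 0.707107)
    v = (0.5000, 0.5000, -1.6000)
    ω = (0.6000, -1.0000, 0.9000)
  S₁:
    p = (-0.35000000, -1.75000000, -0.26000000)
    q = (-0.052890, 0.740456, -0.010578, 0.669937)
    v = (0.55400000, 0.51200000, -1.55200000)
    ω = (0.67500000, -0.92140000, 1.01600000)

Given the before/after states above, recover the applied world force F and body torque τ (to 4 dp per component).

F = (2.7000, 0.6000, 2.4000)
τ = (0.0000, 0.0300, 0.1500)

ω₁ − ω₀ = (0.07500000, 0.07860000, 0.11600000)
precession coupling = (-0.0450, -0.0486, -0.0240)
τ = I·(Δω/dt) + ω₀×(Iω₀) = (0.0000, 0.0300, 0.1500)
v₁ − v₀ = (0.05400000, 0.01200000, 0.04800000)
F = m·Δv/dt = (2.7000, 0.6000, 2.4000)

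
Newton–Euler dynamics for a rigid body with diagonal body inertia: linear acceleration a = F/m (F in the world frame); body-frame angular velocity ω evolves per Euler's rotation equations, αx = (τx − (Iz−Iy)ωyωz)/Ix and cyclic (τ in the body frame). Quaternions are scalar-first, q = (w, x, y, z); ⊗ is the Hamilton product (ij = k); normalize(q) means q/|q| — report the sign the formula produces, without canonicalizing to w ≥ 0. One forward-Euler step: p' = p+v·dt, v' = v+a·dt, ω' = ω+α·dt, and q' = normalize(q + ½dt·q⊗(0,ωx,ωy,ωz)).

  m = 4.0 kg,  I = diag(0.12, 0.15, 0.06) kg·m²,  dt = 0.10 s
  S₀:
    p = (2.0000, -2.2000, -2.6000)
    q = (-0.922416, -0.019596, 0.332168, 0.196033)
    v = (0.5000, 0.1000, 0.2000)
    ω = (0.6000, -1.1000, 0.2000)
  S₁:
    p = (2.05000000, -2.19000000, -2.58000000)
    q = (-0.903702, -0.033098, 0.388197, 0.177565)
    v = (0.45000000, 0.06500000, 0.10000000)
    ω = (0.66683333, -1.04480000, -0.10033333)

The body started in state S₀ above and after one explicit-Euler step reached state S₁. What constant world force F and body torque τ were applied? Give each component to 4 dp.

v₁ − v₀ = (-0.05000000, -0.03500000, -0.10000000)
applied force F = (-2.0000, -1.4000, -4.0000)
Δω = ω₁−ω₀ = (0.06683333, 0.05520000, -0.30033333)
τ = I·(Δω/dt) + ω₀×(Iω₀) = (0.1000, 0.0900, -0.2000)

F = (-2.0000, -1.4000, -4.0000)
τ = (0.1000, 0.0900, -0.2000)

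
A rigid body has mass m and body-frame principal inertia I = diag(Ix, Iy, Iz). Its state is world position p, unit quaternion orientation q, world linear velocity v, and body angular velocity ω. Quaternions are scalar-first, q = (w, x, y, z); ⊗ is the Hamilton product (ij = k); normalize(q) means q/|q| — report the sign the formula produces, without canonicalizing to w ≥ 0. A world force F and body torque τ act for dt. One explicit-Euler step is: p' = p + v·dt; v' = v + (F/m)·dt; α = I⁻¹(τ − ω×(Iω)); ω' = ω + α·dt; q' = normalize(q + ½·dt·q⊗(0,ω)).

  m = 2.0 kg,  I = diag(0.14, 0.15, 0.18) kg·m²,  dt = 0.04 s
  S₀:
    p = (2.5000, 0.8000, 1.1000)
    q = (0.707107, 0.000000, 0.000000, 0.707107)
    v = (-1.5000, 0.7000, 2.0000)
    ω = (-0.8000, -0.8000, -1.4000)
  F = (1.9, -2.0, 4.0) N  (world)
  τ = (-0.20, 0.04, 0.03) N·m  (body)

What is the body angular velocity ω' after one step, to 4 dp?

gyro term ω×Iω = (0.0336, -0.0448, 0.0064)
α = I⁻¹(τ − ω×Iω) = (-1.6686, 0.5653, 0.1311)
new body rate ω' = (-0.8667, -0.7774, -1.3948)

ω' = (-0.8667, -0.7774, -1.3948)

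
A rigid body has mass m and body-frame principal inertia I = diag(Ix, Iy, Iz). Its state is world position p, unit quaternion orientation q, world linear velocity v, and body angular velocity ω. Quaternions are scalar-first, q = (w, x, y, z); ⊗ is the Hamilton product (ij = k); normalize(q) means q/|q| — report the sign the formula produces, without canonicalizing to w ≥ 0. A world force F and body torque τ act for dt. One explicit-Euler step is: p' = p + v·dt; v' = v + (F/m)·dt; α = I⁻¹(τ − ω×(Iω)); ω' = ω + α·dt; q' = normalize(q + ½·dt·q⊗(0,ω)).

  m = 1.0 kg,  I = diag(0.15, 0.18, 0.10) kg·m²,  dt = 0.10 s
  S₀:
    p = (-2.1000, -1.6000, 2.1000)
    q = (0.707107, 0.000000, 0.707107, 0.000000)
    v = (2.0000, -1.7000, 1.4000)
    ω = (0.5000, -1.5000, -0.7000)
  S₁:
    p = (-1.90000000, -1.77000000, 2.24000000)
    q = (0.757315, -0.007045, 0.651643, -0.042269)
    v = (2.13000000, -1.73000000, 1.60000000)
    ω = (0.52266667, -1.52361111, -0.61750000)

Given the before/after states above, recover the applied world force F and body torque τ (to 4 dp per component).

ω₁ − ω₀ = (0.02266667, -0.02361111, 0.08250000)
I·α + gyro = (-0.0500, -0.0600, 0.0600)
Δv = v₁−v₀ = (0.13000000, -0.03000000, 0.20000000)
applied force F = (1.3000, -0.3000, 2.0000)

F = (1.3000, -0.3000, 2.0000)
τ = (-0.0500, -0.0600, 0.0600)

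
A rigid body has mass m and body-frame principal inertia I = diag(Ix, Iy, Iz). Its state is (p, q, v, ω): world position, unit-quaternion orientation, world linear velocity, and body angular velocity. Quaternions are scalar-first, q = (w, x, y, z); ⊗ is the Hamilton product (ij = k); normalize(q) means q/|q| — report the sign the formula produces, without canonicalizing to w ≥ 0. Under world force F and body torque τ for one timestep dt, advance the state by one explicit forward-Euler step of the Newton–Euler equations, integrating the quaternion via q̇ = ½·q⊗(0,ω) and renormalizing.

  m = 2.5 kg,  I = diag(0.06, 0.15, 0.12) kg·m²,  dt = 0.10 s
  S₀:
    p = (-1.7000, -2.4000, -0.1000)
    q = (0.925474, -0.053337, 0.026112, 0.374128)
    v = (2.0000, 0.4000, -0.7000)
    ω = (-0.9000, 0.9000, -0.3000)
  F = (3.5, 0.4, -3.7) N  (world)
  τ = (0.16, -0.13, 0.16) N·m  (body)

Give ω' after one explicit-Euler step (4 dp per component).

α = I⁻¹(τ − ω×Iω) = (2.5317, -0.7587, 1.9408)
new body rate ω' = (-0.6468, 0.8241, -0.1059)

ω' = (-0.6468, 0.8241, -0.1059)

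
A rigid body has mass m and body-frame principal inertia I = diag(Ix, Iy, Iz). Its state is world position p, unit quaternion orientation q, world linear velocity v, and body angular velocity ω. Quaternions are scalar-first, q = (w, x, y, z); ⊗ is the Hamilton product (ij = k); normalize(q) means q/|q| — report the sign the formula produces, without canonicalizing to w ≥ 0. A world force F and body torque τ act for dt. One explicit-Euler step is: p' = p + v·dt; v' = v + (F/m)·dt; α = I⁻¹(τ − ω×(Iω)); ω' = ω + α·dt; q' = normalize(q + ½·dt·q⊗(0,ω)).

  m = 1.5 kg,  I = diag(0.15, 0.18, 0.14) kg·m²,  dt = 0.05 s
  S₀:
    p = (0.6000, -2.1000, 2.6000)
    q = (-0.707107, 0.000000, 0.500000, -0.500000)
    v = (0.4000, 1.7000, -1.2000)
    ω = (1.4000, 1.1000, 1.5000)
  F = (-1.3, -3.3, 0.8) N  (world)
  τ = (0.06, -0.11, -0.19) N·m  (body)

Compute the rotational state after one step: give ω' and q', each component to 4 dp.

ω' = (1.4420, 1.0636, 1.4156)
q' = (-0.7009, 0.0077, 0.4623, -0.5431)

angular accel α = (0.8400, -0.7278, -1.6871)
ω' = ω + α·dt = (1.4420, 1.0636, 1.4156)
2q̇ = q⊗(0,ω) = (0.2000000, 0.3100502, -1.4778177, -1.7606605)
updated quaternion q' = (-0.7009, 0.0077, 0.4623, -0.5431)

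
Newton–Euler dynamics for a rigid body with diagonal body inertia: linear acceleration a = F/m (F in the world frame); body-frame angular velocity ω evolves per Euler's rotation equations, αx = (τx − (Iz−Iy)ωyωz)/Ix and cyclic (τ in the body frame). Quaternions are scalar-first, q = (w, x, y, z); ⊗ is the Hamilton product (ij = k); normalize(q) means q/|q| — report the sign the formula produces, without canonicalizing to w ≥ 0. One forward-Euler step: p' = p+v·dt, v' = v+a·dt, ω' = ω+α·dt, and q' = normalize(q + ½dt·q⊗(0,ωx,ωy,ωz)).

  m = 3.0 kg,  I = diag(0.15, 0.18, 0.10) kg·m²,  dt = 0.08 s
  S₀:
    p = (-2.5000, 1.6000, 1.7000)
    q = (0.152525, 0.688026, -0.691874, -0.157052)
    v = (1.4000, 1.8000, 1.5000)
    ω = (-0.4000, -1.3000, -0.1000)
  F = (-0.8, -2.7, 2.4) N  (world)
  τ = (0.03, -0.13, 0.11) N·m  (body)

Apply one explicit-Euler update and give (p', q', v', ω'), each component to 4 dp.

p' = (-2.3880, 1.7440, 1.8200)
q' = (0.1267, 0.6792, -0.6935, -0.2042)
v' = (1.3787, 1.7280, 1.5640)
ω' = (-0.3785, -1.3587, -0.0245)

linear accel F/m = (-0.2667, -0.9000, 0.8000)
p + v·dt = (-2.3880, 1.7440, 1.8200)
v + (F/m)dt = (1.3787, 1.7280, 1.5640)
ω×(Iω) gyroscopic = (-0.0104, 0.0020, 0.0156)
angular accel α = (0.2693, -0.7333, 0.9440)
ω' = ω + α·dt = (-0.3785, -1.3587, -0.0245)
q⊗(0,ω) = (-0.6399310, -0.1959902, -0.0666591, -1.1864359)
q' = normalize(q + ½dt·q⊗(0,ω)) = (0.1267, 0.6792, -0.6935, -0.2042)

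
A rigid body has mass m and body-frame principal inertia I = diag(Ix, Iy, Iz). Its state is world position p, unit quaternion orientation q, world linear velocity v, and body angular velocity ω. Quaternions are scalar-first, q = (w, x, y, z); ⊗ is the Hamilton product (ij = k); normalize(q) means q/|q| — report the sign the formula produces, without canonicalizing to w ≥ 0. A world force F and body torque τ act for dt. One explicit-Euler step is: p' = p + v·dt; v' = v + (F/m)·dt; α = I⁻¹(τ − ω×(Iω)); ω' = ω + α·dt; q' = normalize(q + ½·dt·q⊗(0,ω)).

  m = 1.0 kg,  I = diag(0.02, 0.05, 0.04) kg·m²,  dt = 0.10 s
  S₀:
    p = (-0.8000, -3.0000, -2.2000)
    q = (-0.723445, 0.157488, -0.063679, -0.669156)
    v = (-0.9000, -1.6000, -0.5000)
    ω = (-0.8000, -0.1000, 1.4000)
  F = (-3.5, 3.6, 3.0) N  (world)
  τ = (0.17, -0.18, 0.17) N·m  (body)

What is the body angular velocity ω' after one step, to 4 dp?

(τ − ω×Iω)/I = (8.4300, -4.0480, 4.1900)
ω + α·dt = (0.0430, -0.5048, 1.8190)

ω' = (0.0430, -0.5048, 1.8190)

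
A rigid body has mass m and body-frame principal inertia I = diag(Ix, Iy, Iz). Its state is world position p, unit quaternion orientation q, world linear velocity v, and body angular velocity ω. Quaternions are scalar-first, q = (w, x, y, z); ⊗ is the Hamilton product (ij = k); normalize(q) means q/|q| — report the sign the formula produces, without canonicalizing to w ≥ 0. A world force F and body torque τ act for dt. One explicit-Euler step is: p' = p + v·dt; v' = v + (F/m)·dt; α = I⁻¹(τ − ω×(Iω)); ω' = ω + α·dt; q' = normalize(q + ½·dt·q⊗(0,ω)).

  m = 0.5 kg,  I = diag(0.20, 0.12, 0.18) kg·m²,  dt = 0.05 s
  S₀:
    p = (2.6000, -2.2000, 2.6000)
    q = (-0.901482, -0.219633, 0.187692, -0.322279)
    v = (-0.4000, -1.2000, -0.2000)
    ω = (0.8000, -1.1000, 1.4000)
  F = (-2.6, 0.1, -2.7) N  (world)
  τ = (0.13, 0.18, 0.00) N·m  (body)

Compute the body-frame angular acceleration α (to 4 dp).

α = (1.1120, 1.3133, -0.3911)

precession coupling ω×(Iω) = (-0.0924, 0.0224, 0.0704)
(τ − ω×Iω)/I = (1.1120, 1.3133, -0.3911)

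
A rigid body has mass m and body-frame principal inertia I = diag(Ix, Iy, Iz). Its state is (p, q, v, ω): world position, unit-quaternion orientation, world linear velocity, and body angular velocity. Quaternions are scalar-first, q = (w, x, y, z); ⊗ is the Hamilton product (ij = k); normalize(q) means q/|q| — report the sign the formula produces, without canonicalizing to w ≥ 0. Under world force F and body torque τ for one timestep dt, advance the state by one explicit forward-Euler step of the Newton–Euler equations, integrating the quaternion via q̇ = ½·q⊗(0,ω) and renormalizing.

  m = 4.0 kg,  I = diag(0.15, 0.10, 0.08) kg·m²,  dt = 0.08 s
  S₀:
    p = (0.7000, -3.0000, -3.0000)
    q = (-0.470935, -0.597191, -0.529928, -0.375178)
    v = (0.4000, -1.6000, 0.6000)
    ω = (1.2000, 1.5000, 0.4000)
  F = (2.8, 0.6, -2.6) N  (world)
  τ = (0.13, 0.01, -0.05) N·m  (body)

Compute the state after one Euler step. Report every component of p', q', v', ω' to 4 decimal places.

a = (0.7000, 0.1500, -0.6500)
p + v·dt = (0.7320, -3.1280, -2.9520)
new velocity v' = (0.4560, -1.5880, 0.5480)
precession coupling ω×(Iω) = (-0.0120, 0.0336, -0.0900)
(τ − ω×Iω)/I = (0.9467, -0.2360, 0.5000)
ω + α·dt = (1.2757, 1.4811, 0.4400)
2q̇ = q⊗(0,ω) = (1.6615924, -0.2143262, -0.9177397, -0.4482469)
q + ½dt·q⊗(0,ω), renormalized = (-0.4032, -0.6039, -0.5649, -0.3919)

p' = (0.7320, -3.1280, -2.9520)
q' = (-0.4032, -0.6039, -0.5649, -0.3919)
v' = (0.4560, -1.5880, 0.5480)
ω' = (1.2757, 1.4811, 0.4400)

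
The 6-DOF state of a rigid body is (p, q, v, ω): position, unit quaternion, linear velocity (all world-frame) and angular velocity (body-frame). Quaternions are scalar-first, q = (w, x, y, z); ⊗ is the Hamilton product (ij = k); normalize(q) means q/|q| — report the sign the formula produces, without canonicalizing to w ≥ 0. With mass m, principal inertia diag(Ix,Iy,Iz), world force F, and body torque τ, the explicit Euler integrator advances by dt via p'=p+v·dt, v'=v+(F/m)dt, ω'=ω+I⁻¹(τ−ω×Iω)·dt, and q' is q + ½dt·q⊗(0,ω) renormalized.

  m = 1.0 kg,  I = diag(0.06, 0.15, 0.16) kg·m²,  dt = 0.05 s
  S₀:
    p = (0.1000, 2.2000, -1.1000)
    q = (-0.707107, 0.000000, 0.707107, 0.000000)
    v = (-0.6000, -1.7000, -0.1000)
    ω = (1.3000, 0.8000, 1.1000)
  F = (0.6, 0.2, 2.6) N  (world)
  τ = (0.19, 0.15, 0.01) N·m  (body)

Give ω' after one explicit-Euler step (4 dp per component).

ω×(Iω) gyroscopic = (0.0088, -0.1430, 0.0936)
(τ − ω×Iω)/I = (3.0200, 1.9533, -0.5225)
new body rate ω' = (1.4510, 0.8977, 1.0739)

ω' = (1.4510, 0.8977, 1.0739)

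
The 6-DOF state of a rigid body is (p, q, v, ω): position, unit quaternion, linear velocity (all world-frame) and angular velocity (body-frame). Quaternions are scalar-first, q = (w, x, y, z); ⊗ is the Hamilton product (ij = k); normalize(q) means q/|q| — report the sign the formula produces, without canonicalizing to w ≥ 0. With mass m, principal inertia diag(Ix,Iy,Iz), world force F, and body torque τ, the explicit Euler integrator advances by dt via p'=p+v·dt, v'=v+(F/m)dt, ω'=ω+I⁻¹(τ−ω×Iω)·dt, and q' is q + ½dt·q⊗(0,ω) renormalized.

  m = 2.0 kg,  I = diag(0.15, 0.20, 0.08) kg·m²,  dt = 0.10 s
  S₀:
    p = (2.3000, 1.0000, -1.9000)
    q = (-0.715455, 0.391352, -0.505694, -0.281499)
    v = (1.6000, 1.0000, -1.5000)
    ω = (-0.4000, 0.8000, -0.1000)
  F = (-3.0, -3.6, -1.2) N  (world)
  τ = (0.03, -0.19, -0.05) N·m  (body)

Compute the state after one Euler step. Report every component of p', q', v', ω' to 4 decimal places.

p' = (2.4600, 1.1000, -2.0500)
q' = (-0.6881, 0.4190, -0.5262, -0.2721)
v' = (1.4500, 0.8200, -1.5600)
ω' = (-0.3864, 0.7036, -0.1425)

gyro term ω×Iω = (0.0096, 0.0028, -0.0160)
α = I⁻¹(τ − ω×Iω) = (0.1360, -0.9640, -0.4250)
new body rate ω' = (-0.3864, 0.7036, -0.1425)
Hamilton product q⊗(0,ω) = (0.5329461, 0.5619506, -0.4206292, 0.1823495)
q' = normalize(q + ½dt·q⊗(0,ω)) = (-0.6881, 0.4190, -0.5262, -0.2721)
new position p' = (2.4600, 1.1000, -2.0500)
v + (F/m)dt = (1.4500, 0.8200, -1.5600)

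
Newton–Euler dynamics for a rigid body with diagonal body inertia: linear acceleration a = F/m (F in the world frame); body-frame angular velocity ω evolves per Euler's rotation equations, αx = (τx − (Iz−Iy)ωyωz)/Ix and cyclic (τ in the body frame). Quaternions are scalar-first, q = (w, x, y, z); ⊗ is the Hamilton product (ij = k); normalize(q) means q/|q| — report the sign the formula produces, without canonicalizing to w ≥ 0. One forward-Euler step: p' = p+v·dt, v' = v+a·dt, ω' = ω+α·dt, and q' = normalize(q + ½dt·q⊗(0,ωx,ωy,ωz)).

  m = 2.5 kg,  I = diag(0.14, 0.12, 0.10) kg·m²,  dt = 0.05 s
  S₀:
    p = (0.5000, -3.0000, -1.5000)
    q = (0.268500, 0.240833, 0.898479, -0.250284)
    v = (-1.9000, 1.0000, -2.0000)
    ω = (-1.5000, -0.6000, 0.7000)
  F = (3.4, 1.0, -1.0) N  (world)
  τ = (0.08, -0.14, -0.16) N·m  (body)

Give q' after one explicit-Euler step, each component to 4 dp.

q' = (0.2951, 0.2425, 0.8988, -0.2153)

2q̇ = q⊗(0,ω) = (1.0755357, 0.0760149, 0.0457429, 1.3911687)
q' = normalize(q + ½dt·q⊗(0,ω)) = (0.2951, 0.2425, 0.8988, -0.2153)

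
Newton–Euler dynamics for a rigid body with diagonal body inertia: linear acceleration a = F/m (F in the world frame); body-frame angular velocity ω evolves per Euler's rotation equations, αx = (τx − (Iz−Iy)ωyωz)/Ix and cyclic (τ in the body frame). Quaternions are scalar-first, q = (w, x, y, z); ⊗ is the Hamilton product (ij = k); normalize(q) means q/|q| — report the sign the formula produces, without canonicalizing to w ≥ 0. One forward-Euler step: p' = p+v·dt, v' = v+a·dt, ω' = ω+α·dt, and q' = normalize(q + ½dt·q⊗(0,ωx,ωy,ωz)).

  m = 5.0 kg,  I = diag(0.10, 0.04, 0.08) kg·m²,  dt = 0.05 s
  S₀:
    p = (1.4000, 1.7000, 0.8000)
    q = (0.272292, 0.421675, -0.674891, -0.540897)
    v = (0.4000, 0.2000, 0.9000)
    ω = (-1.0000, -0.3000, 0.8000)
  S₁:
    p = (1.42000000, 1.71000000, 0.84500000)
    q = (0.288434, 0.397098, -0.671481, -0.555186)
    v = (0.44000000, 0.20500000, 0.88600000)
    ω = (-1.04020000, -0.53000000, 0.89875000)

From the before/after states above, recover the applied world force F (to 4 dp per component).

velocity change Δv = (0.04000000, 0.00500000, -0.01400000)
F = m·Δv/dt = (4.0000, 0.5000, -1.4000)

F = (4.0000, 0.5000, -1.4000)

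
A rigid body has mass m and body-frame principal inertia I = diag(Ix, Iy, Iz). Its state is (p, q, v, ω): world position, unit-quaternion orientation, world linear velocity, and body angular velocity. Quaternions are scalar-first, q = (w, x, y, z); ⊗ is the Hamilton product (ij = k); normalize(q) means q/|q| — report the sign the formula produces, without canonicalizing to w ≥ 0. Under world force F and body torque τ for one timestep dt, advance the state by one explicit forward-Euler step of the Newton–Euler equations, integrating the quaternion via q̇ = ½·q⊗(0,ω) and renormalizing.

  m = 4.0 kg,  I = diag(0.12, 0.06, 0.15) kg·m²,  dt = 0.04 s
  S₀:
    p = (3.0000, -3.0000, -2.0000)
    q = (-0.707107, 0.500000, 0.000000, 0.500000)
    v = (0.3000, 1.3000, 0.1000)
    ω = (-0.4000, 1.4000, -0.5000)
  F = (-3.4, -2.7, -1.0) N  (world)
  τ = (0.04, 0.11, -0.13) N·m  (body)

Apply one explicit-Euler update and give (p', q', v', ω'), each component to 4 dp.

a = (-0.8500, -0.6750, -0.2500)
p + v·dt = (3.0120, -2.9480, -1.9960)
v + (F/m)dt = (0.2660, 1.2730, 0.0900)
α = I⁻¹(τ − ω×Iω) = (0.8583, 1.9333, -1.0907)
ω' = ω + α·dt = (-0.3657, 1.4773, -0.5436)
2q̇ = q⊗(0,ω) = (0.4500000, -0.4171572, -0.9399498, 1.0535535)
updated quaternion q' = (-0.6978, 0.4914, -0.0188, 0.5208)

p' = (3.0120, -2.9480, -1.9960)
q' = (-0.6978, 0.4914, -0.0188, 0.5208)
v' = (0.2660, 1.2730, 0.0900)
ω' = (-0.3657, 1.4773, -0.5436)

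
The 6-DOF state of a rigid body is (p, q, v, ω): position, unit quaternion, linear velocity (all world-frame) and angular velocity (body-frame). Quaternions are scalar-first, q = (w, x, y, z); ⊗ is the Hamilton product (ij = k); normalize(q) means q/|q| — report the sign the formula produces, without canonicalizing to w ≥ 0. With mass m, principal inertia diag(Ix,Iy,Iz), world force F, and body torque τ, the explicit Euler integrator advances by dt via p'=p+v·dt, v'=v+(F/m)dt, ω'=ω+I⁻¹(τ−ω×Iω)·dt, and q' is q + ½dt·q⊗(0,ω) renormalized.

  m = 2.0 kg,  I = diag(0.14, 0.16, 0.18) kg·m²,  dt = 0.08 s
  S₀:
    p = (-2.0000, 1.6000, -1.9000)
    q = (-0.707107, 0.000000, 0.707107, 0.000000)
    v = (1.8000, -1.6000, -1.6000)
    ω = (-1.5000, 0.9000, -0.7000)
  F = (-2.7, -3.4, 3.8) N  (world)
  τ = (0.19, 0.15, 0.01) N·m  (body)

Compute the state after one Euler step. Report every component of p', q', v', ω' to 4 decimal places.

(τ − ω×Iω)/I = (1.4471, 1.2000, 0.2056)
new body rate ω' = (-1.3842, 0.9960, -0.6836)
Hamilton product q⊗(0,ω) = (-0.6363963, 0.5656856, -0.6363963, 1.5556354)
q' = normalize(q + ½dt·q⊗(0,ω)) = (-0.7305, 0.0226, 0.6797, 0.0620)
a = (-1.3500, -1.7000, 1.9000)
new position p' = (-1.8560, 1.4720, -2.0280)
v' = v + a·dt = (1.6920, -1.7360, -1.4480)

p' = (-1.8560, 1.4720, -2.0280)
q' = (-0.7305, 0.0226, 0.6797, 0.0620)
v' = (1.6920, -1.7360, -1.4480)
ω' = (-1.3842, 0.9960, -0.6836)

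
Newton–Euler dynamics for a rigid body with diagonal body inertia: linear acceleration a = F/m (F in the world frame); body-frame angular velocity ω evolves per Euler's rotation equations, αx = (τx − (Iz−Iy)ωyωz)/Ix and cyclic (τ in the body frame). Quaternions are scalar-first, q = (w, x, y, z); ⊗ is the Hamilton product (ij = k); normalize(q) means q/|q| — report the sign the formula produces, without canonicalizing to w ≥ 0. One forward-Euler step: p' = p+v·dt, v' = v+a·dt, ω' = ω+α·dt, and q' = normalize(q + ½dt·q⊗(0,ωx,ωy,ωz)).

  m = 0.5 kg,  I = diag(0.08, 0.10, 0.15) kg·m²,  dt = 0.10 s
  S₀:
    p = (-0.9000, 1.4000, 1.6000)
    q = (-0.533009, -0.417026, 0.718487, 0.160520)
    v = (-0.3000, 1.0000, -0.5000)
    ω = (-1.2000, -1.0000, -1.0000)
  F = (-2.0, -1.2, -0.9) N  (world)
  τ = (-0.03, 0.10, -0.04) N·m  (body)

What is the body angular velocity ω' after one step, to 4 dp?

ω' = (-1.3000, -0.8160, -1.0427)

ω×(Iω) gyroscopic = (0.0500, -0.0840, 0.0240)
(τ − ω×Iω)/I = (-1.0000, 1.8400, -0.4267)
ω' = ω + α·dt = (-1.3000, -0.8160, -1.0427)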